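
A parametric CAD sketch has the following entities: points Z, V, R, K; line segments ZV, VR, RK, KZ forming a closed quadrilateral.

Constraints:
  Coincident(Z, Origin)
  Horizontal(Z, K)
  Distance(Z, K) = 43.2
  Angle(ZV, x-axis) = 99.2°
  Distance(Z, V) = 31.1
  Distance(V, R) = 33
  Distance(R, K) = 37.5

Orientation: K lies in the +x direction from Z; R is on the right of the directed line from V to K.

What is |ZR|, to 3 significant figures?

5.73

Checks: |VR| = 33.00 ✓; |RK| = 37.50 ✓.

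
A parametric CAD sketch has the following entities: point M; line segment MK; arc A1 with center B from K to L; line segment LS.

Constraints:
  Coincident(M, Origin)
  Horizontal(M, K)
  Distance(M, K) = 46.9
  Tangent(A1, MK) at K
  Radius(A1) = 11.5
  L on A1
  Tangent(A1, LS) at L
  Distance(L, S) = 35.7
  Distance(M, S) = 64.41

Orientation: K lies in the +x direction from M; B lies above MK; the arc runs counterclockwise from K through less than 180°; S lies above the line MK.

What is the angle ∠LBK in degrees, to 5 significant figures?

115.13°

Checks: |BL| = 11.50 ✓; ∠(BL, LS) = 90.00° ✓; |LS| = 35.70 ✓; |MS| = 64.41 ✓.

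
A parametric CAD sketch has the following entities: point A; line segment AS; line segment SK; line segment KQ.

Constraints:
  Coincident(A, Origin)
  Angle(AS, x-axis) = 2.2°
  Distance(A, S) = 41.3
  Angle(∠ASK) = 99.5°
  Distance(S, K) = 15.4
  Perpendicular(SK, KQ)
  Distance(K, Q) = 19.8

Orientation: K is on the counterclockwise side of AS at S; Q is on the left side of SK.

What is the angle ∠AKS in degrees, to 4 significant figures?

61.39°

A is at the origin; AS runs at 2.2° with length 41.3, so S = 41.3·(cos 2.2°, sin 2.2°) = (41.27, 1.585). ∠ASK = 99.5°, so SK runs at 2.2° + (180° − 99.5°) = 82.70° from the x-axis; with |SK| = 15.4, K = S + 15.4·(cos 82.70°, sin 82.70°) = (43.23, 16.86). Then cos ∠AKS = KA·KS / (|KA||KS|), giving 61.39°.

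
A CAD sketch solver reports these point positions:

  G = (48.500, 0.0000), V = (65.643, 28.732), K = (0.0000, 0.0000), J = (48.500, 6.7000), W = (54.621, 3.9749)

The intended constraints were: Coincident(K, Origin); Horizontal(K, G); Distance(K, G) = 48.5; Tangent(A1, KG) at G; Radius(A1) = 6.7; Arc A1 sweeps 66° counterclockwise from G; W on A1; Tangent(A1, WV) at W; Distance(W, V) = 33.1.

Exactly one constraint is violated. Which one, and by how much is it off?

Distance(W, V) = 33.1 — off by 6.00.

K = (0.00, 0.00) ✓; K.y = 0.00, G.y = 0.00 ✓; |KG| = 48.50 ✓; ∠(JG, GK) = 90.00° ✓; |JG| = 6.700 ✓; bearing(J→W) − bearing(J→G) = 66.00° ✓; |JW| = 6.700 ✓; ∠(JW, WV) = 90.00° ✓; |WV| = 27.10 ✗.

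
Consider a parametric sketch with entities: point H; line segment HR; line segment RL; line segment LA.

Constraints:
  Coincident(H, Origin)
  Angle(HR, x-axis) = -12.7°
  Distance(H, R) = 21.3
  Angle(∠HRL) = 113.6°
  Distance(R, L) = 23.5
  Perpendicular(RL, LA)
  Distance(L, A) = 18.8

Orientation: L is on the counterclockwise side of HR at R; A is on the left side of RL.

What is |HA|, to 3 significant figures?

32.0

H is at the origin; HR runs at -12.7° with length 21.3, so R = 21.3·(cos -12.7°, sin -12.7°) = (20.8, -4.68). ∠HRL = 113.6°, so RL runs at -12.7° + (180° − 113.6°) = 53.7° from the x-axis; with |RL| = 23.5, L = R + 23.5·(cos 53.7°, sin 53.7°) = (34.7, 14.3). RL ⟂ LA; with |LA| = 18.8 on the left of RL, A = L + 18.8·(-0.806, 0.592) = (19.5, 25.4). Then |HA| = |A − H| = 32.0.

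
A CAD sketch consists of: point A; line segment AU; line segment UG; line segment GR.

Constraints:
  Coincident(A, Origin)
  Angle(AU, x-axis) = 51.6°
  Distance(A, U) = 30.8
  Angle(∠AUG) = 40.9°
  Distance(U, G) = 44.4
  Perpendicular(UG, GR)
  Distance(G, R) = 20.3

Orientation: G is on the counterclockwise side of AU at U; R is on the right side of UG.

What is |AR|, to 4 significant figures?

45.65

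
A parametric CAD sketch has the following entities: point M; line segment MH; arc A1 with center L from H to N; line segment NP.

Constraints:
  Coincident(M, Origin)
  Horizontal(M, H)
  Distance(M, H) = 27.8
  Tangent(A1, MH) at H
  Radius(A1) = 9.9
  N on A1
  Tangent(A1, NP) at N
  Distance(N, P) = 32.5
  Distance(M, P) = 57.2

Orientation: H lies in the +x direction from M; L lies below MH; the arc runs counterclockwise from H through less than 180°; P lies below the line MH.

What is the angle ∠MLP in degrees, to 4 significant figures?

128.4°

Checks: |LN| = 9.900 ✓; ∠(LN, NP) = 90.00° ✓; |NP| = 32.50 ✓; |MP| = 57.20 ✓.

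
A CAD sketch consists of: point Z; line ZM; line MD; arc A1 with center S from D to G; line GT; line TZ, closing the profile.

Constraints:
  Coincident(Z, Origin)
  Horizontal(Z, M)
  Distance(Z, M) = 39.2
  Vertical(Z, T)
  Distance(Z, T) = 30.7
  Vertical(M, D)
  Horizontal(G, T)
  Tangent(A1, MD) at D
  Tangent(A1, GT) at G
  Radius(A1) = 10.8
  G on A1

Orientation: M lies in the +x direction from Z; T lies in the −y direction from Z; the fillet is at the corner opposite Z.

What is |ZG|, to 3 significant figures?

41.8

Z is at the origin; ZM is horizontal with |ZM| = 39.2 and M on the +x side, so M = (39.2, 0.00). Z and T share the same x with |ZT| = 30.7 and T on the −y side, so T = (0.00, -30.7). The virtual corner opposite Z is at (39.2, -30.7). The tangent condition forces SD to be normal to MD and A1 meets GT tangentially, so SG is at right angles to GT, with radius 10.8, so the center S sits 10.8 in from both sides at S = (28.4, -19.9). That places the tangent points at D = (39.2, -19.9) on MD and G = (28.4, -30.7) on GT. Then |ZG| = |G − Z| = 41.8.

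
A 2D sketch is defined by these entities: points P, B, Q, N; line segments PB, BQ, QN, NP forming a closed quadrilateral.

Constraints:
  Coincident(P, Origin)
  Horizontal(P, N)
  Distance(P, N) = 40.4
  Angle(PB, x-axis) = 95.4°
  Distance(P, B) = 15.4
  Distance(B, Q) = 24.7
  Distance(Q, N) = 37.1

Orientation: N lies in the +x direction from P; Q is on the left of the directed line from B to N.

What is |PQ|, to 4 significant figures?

35.17

P is at the origin; P and N share the same y with |PN| = 40.4 and N in +x, so N = (40.4, 0). PB runs at 95.4° with |PB| = 15.4, so B = (-1.449, 15.33). Q is determined by |BQ| = 24.7 and |QN| = 37.1 together: it lies at the intersection of circle(B, 24.7) and circle(N, 37.1). With |BN| = 44.57, the foot of the radical line on BN is 13.69 from B and the perpendicular offset is √(24.7² − 13.69²) = 20.56. Taking the left-of-BN solution: Q = (18.48, 29.93).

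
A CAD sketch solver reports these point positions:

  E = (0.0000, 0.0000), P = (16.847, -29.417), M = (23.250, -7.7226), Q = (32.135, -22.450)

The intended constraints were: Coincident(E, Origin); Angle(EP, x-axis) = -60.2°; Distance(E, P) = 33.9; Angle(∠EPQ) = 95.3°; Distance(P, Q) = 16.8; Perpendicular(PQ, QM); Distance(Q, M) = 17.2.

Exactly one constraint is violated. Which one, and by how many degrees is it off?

Perpendicular(PQ, QM) — off by 6.60°.

E = (0.00, 0.00) ✓; EP at -60.20° ✓; |EP| = 33.90 ✓; ∠EPQ = 95.30° ✓; |PQ| = 16.80 ✓; ∠(PQ, QM) = 96.60° ✗; |QM| = 17.20 ✓.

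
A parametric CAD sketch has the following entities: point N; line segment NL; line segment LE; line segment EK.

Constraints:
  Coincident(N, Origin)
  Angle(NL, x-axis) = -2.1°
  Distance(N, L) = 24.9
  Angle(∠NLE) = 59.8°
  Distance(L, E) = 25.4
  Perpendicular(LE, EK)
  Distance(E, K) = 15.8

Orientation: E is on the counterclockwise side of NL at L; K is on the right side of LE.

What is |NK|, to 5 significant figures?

39.479

N is at the origin; NL runs at -2.1° with length 24.9, so L = 24.9·(cos -2.1°, sin -2.1°) = (24.883, -0.91243). ∠NLE = 59.8°, so LE runs at -2.1° + (180° − 59.8°) = 118.10° from the x-axis; with |LE| = 25.4, E = L + 25.4·(cos 118.10°, sin 118.10°) = (12.920, 21.494). The perpendicularity gives EK at right angles to LE; with |EK| = 15.8 on the right of LE, K = E + 15.8·(0.88213, 0.47101) = (26.857, 28.936). Then |NK| = |K − N| = 39.479.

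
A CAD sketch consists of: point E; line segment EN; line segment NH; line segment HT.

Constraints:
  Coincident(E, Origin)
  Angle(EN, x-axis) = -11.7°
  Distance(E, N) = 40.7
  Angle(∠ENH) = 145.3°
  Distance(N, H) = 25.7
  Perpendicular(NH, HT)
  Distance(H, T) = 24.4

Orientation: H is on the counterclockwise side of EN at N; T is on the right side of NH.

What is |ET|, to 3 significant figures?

75.9

E is at the origin; EN runs at -11.7° with length 40.7, so N = 40.7·(cos -11.7°, sin -11.7°) = (39.9, -8.25). ∠ENH = 145.3°, so NH runs at -11.7° + (180° − 145.3°) = 23.0° from the x-axis; with |NH| = 25.7, H = N + 25.7·(cos 23.0°, sin 23.0°) = (63.5, 1.79). NH ⟂ HT; with |HT| = 24.4 on the right of NH, T = H + 24.4·(0.391, -0.921) = (73.0, -20.7). Then |ET| = |T − E| = 75.9.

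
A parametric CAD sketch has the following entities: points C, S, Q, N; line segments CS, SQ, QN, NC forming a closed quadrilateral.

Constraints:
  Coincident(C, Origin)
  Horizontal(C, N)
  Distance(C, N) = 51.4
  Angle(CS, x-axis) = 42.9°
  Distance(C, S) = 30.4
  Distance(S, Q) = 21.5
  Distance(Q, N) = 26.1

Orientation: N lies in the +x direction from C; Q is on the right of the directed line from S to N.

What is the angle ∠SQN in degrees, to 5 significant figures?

96.825°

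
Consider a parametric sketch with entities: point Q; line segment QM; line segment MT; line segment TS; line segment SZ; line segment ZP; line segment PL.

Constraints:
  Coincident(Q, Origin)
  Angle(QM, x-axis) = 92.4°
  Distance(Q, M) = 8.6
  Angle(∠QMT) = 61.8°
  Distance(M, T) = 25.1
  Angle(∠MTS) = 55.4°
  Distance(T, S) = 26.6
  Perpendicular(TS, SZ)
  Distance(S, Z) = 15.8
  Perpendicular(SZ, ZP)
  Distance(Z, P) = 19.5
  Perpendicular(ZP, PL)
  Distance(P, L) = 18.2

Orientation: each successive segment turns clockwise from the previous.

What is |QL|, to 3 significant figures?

19.0

Q is at the origin; QM runs at 92.4° with length 8.6, so M = (-0.360, 8.59). ∠QMT = 61.8° gives MT at -25.8° from the x-axis; with |MT| = 25.1, T = (22.2, -2.33). ∠MTS = 55.4° gives TS at -150° from the x-axis; with |TS| = 26.6, S = (-0.891, -15.5). TS is perpendicular to SZ, so SZ runs at 120°; with |SZ| = 15.8, Z = (-8.69, -1.73). The perpendicularity gives ZP at right angles to SZ, so ZP runs at 29.6°; with |ZP| = 19.5, P = (8.26, 7.90). ZP is perpendicular to PL, so PL runs at -60.4°; with |PL| = 18.2, L = (17.2, -7.93). Then |QL| = |L − Q| = 19.0.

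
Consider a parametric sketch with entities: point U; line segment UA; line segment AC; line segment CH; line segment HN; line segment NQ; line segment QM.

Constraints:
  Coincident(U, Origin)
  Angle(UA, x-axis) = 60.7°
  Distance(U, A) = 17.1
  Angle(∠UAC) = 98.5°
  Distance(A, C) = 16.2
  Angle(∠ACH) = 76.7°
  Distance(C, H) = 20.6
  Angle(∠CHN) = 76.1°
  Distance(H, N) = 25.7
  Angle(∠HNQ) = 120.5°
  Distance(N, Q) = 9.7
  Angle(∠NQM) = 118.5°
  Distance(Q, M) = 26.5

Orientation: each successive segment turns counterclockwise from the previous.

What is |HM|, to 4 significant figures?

35.41

∠HNQ = 120.5° gives NQ at 48.90° from the x-axis; with |NQ| = 9.7, Q = (18.66, 8.678). ∠NQM = 118.5° gives QM at 110.4° from the x-axis; with |QM| = 26.5, M = (9.426, 33.52). Then |HM| = |M − H| = 35.41.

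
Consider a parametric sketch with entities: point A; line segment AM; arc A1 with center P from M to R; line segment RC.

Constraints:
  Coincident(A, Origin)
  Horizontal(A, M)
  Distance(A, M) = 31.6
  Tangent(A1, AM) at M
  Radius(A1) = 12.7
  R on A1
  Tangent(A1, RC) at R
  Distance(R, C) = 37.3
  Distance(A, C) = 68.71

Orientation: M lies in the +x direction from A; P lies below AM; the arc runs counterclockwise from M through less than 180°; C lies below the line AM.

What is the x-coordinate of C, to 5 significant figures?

49.217

Checks: A = (0.00, 0.00) ✓; |PM| = 12.70 ✓; |PR| = 12.70 ✓; ∠(PR, RC) = 90.00° ✓; |RC| = 37.30 ✓; |AC| = 68.71 ✓.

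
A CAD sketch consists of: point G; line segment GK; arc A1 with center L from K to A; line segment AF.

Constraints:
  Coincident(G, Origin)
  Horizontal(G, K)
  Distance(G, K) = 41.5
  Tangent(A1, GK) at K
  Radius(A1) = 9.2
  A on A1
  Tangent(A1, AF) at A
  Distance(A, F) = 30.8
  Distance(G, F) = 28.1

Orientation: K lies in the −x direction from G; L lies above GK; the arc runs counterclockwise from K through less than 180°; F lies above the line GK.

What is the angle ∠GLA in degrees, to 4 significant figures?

31.99°

Checks: ∠(LK, KG) = 90.00° ✓; |LK| = 9.200 ✓; |LA| = 9.200 ✓; ∠(LA, AF) = 90.00° ✓; |AF| = 30.80 ✓; |GF| = 28.10 ✓.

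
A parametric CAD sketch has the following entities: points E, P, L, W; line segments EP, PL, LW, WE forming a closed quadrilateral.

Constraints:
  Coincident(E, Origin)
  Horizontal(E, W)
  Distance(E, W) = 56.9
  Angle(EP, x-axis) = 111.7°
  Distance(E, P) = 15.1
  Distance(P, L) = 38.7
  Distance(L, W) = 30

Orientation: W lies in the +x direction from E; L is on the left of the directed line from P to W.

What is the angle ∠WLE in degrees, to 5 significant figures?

114.40°

Checks: |PL| = 38.70 ✓; |LW| = 30.00 ✓.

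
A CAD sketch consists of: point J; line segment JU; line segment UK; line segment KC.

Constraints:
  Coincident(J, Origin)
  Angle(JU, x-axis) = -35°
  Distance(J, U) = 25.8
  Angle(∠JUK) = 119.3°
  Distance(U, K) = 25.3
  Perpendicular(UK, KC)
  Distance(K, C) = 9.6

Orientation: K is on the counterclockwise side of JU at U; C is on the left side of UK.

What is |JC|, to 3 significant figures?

40.1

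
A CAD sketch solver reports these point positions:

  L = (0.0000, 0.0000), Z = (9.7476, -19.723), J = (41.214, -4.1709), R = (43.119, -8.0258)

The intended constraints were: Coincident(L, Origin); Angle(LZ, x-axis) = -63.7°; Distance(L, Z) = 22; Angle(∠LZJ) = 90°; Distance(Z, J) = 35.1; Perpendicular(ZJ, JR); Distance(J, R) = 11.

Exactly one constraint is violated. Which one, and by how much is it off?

Distance(J, R) = 11 — off by 6.70.

L = (0.00, 0.00) ✓; LZ at -63.70° ✓; |LZ| = 22.00 ✓; ∠LZJ = 90.00° ✓; |ZJ| = 35.10 ✓; ∠(ZJ, JR) = 90.00° ✓; |JR| = 4.300 ✗.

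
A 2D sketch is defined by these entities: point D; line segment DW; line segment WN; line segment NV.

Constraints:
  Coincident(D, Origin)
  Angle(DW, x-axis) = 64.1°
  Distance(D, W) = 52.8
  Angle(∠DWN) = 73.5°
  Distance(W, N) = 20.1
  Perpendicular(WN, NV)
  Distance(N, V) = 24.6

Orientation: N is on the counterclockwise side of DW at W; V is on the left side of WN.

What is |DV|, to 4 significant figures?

26.52

D is at the origin; DW runs at 64.1° with length 52.8, so W = 52.8·(cos 64.1°, sin 64.1°) = (23.06, 47.50). ∠DWN = 73.5°, so WN runs at 64.1° + (180° − 73.5°) = 170.6° from the x-axis; with |WN| = 20.1, N = W + 20.1·(cos 170.6°, sin 170.6°) = (3.233, 50.78). WN ⟂ NV; with |NV| = 24.6 on the left of WN, V = N + 24.6·(-0.1633, -0.9866) = (-0.7848, 26.51). Then |DV| = |V − D| = 26.52.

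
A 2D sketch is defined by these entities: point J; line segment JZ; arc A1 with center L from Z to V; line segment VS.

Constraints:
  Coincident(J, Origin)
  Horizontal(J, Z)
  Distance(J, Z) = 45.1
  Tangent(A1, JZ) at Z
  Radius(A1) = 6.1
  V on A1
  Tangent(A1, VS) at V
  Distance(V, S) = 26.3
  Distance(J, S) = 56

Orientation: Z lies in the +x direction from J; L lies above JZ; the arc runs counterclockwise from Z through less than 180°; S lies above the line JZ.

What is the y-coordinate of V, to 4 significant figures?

7.462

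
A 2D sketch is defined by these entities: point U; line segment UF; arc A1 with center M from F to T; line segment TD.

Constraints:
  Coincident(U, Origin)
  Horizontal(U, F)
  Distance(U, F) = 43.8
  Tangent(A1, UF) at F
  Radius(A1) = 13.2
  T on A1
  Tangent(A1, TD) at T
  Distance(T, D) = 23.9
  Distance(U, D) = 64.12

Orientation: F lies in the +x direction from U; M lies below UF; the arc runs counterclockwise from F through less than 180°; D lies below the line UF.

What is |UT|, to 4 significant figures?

40.68

Checks: |UF| = 43.80 ✓; ∠(MF, FU) = 90.00° ✓; |MT| = 13.20 ✓; ∠(MT, TD) = 90.00° ✓; |TD| = 23.90 ✓; |UD| = 64.12 ✓.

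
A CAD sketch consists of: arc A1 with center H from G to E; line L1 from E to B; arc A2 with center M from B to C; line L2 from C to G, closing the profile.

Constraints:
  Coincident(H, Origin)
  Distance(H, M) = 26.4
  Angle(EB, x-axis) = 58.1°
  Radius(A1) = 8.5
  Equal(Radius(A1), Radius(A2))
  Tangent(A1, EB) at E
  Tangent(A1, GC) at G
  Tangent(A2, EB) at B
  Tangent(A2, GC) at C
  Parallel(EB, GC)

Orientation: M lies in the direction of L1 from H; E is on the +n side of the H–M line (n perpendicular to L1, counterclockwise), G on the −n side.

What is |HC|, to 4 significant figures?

27.73

Tangency of A1 to both parallel lines with radius 8.5 puts E and G at H ± 8.5·n: E = (-7.216, 4.492), G = (7.216, -4.492). Equal radii place B and C the same way about M: B = M + 8.5·n = (6.735, 26.90), C = M − 8.5·n = (21.17, 17.92). Then |HC| = |C − H| = 27.73.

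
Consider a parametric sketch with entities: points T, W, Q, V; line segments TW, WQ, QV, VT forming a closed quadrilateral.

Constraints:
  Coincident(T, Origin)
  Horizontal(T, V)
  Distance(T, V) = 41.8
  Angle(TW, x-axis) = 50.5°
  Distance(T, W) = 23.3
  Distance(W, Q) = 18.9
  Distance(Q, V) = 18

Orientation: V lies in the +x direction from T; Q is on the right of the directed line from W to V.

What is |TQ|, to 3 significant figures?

23.9

Checks: |WQ| = 18.90 ✓; |QV| = 18.00 ✓.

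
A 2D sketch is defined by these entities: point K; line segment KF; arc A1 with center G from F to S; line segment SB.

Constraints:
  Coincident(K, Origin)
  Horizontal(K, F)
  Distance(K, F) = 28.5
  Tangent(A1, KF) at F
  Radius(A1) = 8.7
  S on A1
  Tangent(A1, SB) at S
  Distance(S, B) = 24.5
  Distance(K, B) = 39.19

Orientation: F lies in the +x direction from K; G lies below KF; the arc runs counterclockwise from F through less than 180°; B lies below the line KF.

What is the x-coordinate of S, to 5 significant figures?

19.803

Checks: |GS| = 8.700 ✓; ∠(GS, SB) = 90.00° ✓; |SB| = 24.50 ✓; |KB| = 39.19 ✓.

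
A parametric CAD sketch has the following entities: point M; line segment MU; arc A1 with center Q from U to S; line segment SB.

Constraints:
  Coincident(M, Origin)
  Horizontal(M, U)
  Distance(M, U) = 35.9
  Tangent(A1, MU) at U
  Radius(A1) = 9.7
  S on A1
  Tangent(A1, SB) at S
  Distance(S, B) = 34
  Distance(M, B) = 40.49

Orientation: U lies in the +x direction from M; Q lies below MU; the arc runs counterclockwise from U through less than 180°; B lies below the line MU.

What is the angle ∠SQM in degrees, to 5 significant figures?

6.2760°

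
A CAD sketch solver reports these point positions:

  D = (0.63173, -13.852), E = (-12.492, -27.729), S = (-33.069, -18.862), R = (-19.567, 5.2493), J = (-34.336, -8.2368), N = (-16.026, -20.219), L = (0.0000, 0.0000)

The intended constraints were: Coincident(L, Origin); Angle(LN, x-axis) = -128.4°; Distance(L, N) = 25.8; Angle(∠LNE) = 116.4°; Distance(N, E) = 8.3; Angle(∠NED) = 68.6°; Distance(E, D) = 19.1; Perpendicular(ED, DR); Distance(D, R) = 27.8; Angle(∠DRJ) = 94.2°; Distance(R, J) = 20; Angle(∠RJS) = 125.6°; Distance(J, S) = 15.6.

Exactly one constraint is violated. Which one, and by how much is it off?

Distance(J, S) = 15.6 — off by 4.90.

L = (0.00, 0.00) ✓; LN at -128.4° ✓; |LN| = 25.80 ✓; ∠LNE = 116.4° ✓; |NE| = 8.300 ✓; ∠NED = 68.60° ✓; |ED| = 19.10 ✓; ∠(ED, DR) = 90.00° ✓; |DR| = 27.80 ✓; ∠DRJ = 94.20° ✓; |RJ| = 20.00 ✓; ∠RJS = 125.6° ✓; |JS| = 10.70 ✗.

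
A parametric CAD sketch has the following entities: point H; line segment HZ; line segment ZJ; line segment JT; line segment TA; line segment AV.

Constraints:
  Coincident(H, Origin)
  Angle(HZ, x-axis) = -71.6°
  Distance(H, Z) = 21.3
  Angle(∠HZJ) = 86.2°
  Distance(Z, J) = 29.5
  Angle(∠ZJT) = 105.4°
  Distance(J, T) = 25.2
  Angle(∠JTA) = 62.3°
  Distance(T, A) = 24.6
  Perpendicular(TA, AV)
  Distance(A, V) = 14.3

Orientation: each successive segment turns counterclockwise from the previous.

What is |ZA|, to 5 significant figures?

22.602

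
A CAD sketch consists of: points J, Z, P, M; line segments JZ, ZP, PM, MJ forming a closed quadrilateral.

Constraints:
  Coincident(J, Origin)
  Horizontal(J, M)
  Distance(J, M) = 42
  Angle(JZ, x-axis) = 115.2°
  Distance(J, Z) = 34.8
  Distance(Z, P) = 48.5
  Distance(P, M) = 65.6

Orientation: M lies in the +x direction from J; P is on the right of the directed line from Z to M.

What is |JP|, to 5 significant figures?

27.116

Checks: |ZP| = 48.50 ✓; |PM| = 65.60 ✓.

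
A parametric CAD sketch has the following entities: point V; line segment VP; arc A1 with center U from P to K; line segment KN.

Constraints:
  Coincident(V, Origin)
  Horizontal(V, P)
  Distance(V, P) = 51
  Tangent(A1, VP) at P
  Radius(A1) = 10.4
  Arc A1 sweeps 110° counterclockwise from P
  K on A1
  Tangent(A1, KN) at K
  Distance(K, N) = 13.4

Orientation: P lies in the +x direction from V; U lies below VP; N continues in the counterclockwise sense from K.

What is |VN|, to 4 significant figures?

52.95

On A1, P sits at bearing 90° from U; a 110° counterclockwise sweep puts K at bearing 200°, so K = U + 10.4·(cos 200°, sin 200°) = (41.23, -13.96). Tangency of A1 to KN means the radius UK is perpendicular to KN, so KN runs along (−sin 200°, cos 200°); with |KN| = 13.4, N = (45.81, -26.55). Then |VN| = |N − V| = 52.95.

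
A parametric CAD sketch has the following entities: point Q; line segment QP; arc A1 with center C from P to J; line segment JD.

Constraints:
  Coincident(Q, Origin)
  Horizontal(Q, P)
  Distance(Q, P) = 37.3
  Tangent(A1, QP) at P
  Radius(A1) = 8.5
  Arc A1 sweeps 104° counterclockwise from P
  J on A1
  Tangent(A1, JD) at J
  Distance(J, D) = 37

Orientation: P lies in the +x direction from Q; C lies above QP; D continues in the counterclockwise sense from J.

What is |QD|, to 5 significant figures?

59.140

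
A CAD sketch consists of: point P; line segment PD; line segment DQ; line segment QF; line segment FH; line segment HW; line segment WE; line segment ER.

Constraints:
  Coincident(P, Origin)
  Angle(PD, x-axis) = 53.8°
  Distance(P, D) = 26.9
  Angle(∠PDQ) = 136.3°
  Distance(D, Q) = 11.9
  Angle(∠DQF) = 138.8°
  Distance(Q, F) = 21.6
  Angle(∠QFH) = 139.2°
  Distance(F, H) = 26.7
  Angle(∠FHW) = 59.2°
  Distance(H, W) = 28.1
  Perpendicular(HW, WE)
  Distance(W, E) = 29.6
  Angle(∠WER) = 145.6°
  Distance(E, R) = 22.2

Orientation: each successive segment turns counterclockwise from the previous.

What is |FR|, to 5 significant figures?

25.054

HW ⟂ WE, so WE runs at 30.300°; with |WE| = 29.6, E = (11.141, 38.667). ∠WER = 145.6° gives ER at 64.700° from the x-axis; with |ER| = 22.2, R = (20.629, 58.738). Then |FR| = |R − F| = 25.054.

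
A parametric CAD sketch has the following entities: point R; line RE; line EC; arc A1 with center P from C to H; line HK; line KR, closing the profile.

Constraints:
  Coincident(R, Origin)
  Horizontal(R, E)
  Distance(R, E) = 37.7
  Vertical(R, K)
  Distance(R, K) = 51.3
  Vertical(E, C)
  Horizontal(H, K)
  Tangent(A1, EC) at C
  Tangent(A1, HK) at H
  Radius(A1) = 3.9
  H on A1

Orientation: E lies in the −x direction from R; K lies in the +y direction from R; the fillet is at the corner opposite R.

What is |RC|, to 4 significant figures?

60.56

The virtual corner opposite R is at (-37.70, 51.30). A1 meets EC tangentially, so PC is at right angles to EC and the tangent condition forces PH to be normal to HK, with radius 3.9, so the center P sits 3.9 in from both sides at P = (-33.80, 47.40). That places the tangent points at C = (-37.70, 47.40) on EC and H = (-33.80, 51.30) on HK. Then |RC| = |C − R| = 60.56.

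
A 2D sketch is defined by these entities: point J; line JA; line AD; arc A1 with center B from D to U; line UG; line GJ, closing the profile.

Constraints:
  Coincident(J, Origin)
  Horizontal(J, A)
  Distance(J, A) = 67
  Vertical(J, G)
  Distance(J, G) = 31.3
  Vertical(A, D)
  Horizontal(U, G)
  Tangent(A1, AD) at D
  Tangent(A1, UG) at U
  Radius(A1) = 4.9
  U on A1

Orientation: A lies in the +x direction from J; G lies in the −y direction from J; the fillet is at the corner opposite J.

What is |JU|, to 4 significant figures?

69.54

The virtual corner opposite J is at (67.00, -31.30). Tangency of A1 to AD means the radius BD is perpendicular to AD and the tangent condition forces BU to be normal to UG, with radius 4.9, so the center B sits 4.9 in from both sides at B = (62.10, -26.40). That places the tangent points at D = (67.00, -26.40) on AD and U = (62.10, -31.30) on UG. Then |JU| = |U − J| = 69.54.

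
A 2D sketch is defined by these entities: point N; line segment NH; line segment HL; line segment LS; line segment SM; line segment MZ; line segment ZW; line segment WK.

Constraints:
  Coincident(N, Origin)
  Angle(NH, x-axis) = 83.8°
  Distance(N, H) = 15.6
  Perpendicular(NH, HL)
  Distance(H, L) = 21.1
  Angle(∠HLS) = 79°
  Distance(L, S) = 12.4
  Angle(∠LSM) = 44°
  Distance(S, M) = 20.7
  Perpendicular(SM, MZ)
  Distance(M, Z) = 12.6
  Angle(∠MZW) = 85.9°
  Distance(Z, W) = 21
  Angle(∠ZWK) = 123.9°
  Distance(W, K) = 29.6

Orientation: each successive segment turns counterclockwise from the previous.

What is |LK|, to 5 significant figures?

33.292

N is at the origin; NH runs at 83.8° with length 15.6, so H = (1.6848, 15.509). NH ⟂ HL, so HL runs at 173.80°; with |HL| = 21.1, L = (-19.292, 17.788). ∠HLS = 79.0° gives LS at -85.200° from the x-axis; with |LS| = 12.4, S = (-18.254, 5.4310). ∠LSM = 44.0° gives SM at 50.800° from the x-axis; with |SM| = 20.7, M = (-5.1712, 21.472). SM is perpendicular to MZ, so MZ runs at 140.80°; with |MZ| = 12.6, Z = (-14.935, 29.436). ∠MZW = 85.9° gives ZW at -125.10° from the x-axis; with |ZW| = 21.0, W = (-27.011, 12.255). ∠ZWK = 123.9° gives WK at -69.000° from the x-axis; with |WK| = 29.6, K = (-16.403, -15.379). Then |LK| = |K − L| = 33.292.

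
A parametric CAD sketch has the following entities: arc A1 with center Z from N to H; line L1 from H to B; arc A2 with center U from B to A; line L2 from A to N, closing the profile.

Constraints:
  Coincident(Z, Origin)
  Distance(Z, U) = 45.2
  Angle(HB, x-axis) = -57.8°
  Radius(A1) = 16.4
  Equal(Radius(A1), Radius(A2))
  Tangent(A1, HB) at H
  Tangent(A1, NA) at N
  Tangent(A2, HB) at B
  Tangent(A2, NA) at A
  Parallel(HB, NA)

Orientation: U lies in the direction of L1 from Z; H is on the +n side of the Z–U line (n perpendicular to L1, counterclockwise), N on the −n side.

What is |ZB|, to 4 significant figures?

48.08

The slot axis is L1's direction at -57.8°, so u = (cos -57.8°, sin -57.8°) = (0.5329, -0.8462) and n = (−sin -57.8°, cos -57.8°) = (0.8462, 0.5329). Z is at the origin and U lies 45.2 along u from Z, so U = 45.2·u = (24.09, -38.25). Tangency of A1 to both parallel lines with radius 16.4 puts H and N at Z ± 16.4·n: H = (13.88, 8.739), N = (-13.88, -8.739). Equal radii place B and A the same way about U: B = U + 16.4·n = (37.96, -29.51), A = U − 16.4·n = (10.21, -46.99). Then |ZB| = |B − Z| = 48.08.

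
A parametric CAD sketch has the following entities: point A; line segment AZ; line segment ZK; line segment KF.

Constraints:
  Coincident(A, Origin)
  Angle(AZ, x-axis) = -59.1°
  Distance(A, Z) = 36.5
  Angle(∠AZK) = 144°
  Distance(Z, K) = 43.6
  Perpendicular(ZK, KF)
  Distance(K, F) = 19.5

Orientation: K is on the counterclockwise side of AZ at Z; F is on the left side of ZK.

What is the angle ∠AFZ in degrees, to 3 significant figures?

25.6°

∠AZK = 144.0°, so ZK runs at -59.1° + (180° − 144.0°) = -23.1° from the x-axis; with |ZK| = 43.6, K = Z + 43.6·(cos -23.1°, sin -23.1°) = (58.8, -48.4). ZK ⟂ KF; with |KF| = 19.5 on the left of ZK, F = K + 19.5·(0.392, 0.920) = (66.5, -30.5). Then cos ∠AFZ = FA·FZ / (|FA||FZ|), giving 25.6°.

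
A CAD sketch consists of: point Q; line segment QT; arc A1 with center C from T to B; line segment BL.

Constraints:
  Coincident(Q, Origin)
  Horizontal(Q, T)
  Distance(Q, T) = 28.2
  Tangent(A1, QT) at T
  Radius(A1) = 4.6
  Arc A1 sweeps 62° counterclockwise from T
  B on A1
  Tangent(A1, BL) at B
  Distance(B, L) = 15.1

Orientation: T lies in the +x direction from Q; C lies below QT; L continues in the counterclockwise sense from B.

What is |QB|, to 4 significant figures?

24.26

Q is at the origin; Q and T share the same y with |QT| = 28.2 and T on the +x side, so T = (28.20, 0.000). A1 meets QT tangentially, so CT is at right angles to QT, so C = T + (0, -4.6) = (28.20, -4.600). On A1, T sits at bearing 90° from C; a 62° counterclockwise sweep puts B at bearing 152°, so B = C + 4.6·(cos 152°, sin 152°) = (24.14, -2.440). Then |QB| = |B − Q| = 24.26.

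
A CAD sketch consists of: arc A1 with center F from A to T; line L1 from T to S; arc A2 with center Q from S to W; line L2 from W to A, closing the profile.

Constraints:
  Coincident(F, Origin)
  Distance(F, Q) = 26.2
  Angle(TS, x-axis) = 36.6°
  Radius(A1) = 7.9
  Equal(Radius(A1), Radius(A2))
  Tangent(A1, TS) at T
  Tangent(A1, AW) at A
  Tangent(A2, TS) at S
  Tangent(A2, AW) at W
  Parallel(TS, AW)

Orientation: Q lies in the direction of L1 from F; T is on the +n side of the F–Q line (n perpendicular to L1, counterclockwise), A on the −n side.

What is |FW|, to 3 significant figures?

27.4

The slot axis is L1's direction at 36.6°, so u = (cos 36.6°, sin 36.6°) = (0.803, 0.596) and n = (−sin 36.6°, cos 36.6°) = (-0.596, 0.803). F is at the origin and Q lies 26.2 along u from F, so Q = 26.2·u = (21.0, 15.6). Tangency of A1 to both parallel lines with radius 7.9 puts T and A at F ± 7.9·n: T = (-4.71, 6.34), A = (4.71, -6.34). Equal radii place S and W the same way about Q: S = Q + 7.9·n = (16.3, 22.0), W = Q − 7.9·n = (25.7, 9.28). Then |FW| = |W − F| = 27.4.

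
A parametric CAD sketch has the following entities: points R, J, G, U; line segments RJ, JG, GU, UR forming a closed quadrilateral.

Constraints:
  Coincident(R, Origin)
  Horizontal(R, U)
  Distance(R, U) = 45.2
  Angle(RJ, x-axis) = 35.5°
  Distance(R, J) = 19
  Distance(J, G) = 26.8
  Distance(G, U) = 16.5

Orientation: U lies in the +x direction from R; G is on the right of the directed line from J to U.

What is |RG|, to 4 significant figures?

33.60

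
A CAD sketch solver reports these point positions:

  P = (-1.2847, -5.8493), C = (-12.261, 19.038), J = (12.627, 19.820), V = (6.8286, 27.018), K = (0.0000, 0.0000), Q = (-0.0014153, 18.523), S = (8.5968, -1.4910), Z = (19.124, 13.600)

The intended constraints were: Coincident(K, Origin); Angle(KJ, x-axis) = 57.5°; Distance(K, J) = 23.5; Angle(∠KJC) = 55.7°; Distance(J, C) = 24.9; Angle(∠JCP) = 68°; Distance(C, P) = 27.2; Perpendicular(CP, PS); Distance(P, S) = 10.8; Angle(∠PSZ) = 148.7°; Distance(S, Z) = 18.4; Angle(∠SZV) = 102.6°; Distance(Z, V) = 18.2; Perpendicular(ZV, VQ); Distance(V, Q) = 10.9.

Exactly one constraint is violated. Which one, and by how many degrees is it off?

Perpendicular(ZV, VQ) — off by 8.70°.

K = (0.00, 0.00) ✓; KJ at 57.50° ✓; |KJ| = 23.50 ✓; ∠KJC = 55.70° ✓; |JC| = 24.90 ✓; ∠JCP = 68.00° ✓; |CP| = 27.20 ✓; ∠(CP, PS) = 90.00° ✓; |PS| = 10.80 ✓; ∠PSZ = 148.7° ✓; |SZ| = 18.40 ✓; ∠SZV = 102.6° ✓; |ZV| = 18.20 ✓; ∠(ZV, VQ) = 98.70° ✗; |VQ| = 10.90 ✓.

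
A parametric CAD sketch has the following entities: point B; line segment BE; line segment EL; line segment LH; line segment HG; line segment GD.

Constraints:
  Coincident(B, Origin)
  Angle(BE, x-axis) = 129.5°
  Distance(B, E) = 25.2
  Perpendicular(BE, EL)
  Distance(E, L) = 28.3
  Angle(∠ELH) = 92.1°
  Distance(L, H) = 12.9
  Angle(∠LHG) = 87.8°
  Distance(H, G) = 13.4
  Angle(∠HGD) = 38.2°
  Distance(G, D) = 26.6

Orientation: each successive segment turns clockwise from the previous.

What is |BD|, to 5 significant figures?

46.307

∠LHG = 87.8° gives HG at -140.60° from the x-axis; with |HG| = 13.4, G = (4.0178, 19.294). ∠HGD = 38.2° gives GD at 77.600° from the x-axis; with |GD| = 26.6, D = (9.7298, 45.273). Then |BD| = |D − B| = 46.307.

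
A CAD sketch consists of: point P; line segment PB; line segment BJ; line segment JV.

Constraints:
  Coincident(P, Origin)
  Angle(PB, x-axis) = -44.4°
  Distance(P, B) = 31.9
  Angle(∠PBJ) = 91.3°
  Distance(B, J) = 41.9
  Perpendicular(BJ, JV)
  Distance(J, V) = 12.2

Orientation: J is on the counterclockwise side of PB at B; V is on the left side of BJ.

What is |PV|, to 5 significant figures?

46.953

P is at the origin; PB runs at -44.4° with length 31.9, so B = 31.9·(cos -44.4°, sin -44.4°) = (22.792, -22.319). ∠PBJ = 91.3°, so BJ runs at -44.4° + (180° − 91.3°) = 44.300° from the x-axis; with |BJ| = 41.9, J = B + 41.9·(cos 44.300°, sin 44.300°) = (52.779, 6.9443). The perpendicularity gives JV at right angles to BJ; with |JV| = 12.2 on the left of BJ, V = J + 12.2·(-0.69842, 0.71569) = (44.259, 15.676). Then |PV| = |V − P| = 46.953.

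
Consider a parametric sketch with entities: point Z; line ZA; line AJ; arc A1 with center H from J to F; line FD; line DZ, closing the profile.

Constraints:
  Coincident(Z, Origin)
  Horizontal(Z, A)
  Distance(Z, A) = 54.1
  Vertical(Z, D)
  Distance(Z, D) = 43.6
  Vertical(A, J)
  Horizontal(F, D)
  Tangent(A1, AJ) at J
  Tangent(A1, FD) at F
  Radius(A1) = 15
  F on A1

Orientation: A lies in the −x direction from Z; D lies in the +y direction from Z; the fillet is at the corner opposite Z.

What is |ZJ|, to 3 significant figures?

61.2

Z is at the origin; ZA is horizontal with |ZA| = 54.1 and A on the −x side, so A = (-54.1, 0.00). ZD is vertical with |ZD| = 43.6 and D on the +y side, so D = (0.00, 43.6). The virtual corner opposite Z is at (-54.1, 43.6). Since A1 is tangent to AJ there, HJ ⟂ AJ and since A1 is tangent to FD there, HF ⟂ FD, with radius 15.0, so the center H sits 15.0 in from both sides at H = (-39.1, 28.6). That places the tangent points at J = (-54.1, 28.6) on AJ and F = (-39.1, 43.6) on FD. Then |ZJ| = |J − Z| = 61.2.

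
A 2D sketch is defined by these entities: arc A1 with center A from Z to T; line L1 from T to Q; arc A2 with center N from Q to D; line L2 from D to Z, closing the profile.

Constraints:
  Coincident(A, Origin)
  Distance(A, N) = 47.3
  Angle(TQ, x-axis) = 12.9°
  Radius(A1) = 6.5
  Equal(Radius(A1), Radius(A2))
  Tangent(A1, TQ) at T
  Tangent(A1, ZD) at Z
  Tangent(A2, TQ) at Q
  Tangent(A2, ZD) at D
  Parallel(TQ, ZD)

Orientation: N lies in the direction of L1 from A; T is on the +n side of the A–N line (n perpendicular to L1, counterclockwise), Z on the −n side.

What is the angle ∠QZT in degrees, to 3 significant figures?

74.6°

The slot axis is L1's direction at 12.9°, so u = (cos 12.9°, sin 12.9°) = (0.975, 0.223) and n = (−sin 12.9°, cos 12.9°) = (-0.223, 0.975). A is at the origin and N lies 47.3 along u from A, so N = 47.3·u = (46.1, 10.6). Tangency of A1 to both parallel lines with radius 6.5 puts T and Z at A ± 6.5·n: T = (-1.45, 6.34), Z = (1.45, -6.34). Equal radii place Q and D the same way about N: Q = N + 6.5·n = (44.7, 16.9), D = N − 6.5·n = (47.6, 4.22). Then cos ∠QZT = ZQ·ZT / (|ZQ||ZT|), giving 74.6°.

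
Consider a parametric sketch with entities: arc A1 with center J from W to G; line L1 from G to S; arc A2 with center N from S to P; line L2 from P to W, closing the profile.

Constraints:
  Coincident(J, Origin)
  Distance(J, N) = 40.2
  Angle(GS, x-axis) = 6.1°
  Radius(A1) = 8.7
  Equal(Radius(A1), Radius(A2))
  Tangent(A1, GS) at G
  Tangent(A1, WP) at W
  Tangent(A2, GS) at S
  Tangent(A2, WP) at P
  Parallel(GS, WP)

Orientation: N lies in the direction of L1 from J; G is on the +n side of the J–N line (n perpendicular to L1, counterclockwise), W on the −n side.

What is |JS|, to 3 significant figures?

41.1

The slot axis is L1's direction at 6.1°, so u = (cos 6.1°, sin 6.1°) = (0.994, 0.106) and n = (−sin 6.1°, cos 6.1°) = (-0.106, 0.994). J is at the origin and N lies 40.2 along u from J, so N = 40.2·u = (40.0, 4.27). Tangency of A1 to both parallel lines with radius 8.7 puts G and W at J ± 8.7·n: G = (-0.924, 8.65), W = (0.924, -8.65). Equal radii place S and P the same way about N: S = N + 8.7·n = (39.0, 12.9), P = N − 8.7·n = (40.9, -4.38). Then |JS| = |S − J| = 41.1.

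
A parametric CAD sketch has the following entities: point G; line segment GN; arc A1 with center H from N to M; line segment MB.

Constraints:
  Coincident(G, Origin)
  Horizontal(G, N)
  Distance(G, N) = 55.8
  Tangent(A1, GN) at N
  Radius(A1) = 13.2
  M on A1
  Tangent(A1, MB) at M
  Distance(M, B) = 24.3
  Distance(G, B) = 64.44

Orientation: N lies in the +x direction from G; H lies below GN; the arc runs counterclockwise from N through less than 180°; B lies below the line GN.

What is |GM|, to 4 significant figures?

46.43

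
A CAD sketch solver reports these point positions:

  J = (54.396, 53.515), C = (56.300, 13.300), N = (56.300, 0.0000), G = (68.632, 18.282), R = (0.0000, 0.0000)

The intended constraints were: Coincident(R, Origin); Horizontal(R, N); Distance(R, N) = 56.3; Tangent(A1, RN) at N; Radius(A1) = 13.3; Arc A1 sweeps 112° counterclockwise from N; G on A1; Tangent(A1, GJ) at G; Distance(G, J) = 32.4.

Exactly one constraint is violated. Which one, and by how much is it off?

Distance(G, J) = 32.4 — off by 5.60.

R = (0.00, 0.00) ✓; R.y = 0.00, N.y = 0.00 ✓; |RN| = 56.30 ✓; ∠(CN, NR) = 90.00° ✓; |CN| = 13.30 ✓; bearing(C→G) − bearing(C→N) = 112.0° ✓; |CG| = 13.30 ✓; ∠(CG, GJ) = 90.00° ✓; |GJ| = 38.00 ✗.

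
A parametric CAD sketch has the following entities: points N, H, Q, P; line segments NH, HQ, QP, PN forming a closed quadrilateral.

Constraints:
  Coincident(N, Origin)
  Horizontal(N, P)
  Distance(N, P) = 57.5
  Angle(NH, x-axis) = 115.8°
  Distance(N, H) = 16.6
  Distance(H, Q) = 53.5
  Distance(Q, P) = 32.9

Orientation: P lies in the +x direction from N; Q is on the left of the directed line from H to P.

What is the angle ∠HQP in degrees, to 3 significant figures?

97.6°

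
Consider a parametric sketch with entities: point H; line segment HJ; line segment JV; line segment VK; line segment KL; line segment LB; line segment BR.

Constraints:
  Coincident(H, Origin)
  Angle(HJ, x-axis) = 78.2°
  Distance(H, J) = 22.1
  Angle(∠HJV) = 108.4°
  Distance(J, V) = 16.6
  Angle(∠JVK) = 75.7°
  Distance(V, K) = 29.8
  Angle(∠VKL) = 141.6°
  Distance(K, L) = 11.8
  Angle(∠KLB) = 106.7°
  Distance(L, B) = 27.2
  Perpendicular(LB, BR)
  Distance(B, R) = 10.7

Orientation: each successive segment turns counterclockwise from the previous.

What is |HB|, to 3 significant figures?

15.2

H is at the origin; HJ runs at 78.2° with length 22.1, so J = (4.52, 21.6). ∠HJV = 108.4° gives JV at 150° from the x-axis; with |JV| = 16.6, V = (-9.83, 30.0). ∠JVK = 75.7° gives VK at -106° from the x-axis; with |VK| = 29.8, K = (-18.0, 1.32). ∠VKL = 141.6° gives KL at -67.5° from the x-axis; with |KL| = 11.8, L = (-13.5, -9.58). ∠KLB = 106.7° gives LB at 5.80° from the x-axis; with |LB| = 27.2, B = (13.6, -6.83). Then |HB| = |B − H| = 15.2.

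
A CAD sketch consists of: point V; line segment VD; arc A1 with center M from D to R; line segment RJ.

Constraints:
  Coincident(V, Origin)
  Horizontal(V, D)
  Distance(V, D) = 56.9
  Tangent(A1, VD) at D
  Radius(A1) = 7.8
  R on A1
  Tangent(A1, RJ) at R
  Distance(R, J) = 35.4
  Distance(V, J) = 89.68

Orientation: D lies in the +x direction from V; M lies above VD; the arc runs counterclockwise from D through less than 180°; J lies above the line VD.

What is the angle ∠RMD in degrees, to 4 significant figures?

54.77°

Checks: |MD| = 7.800 ✓; |MR| = 7.800 ✓; ∠(MR, RJ) = 90.00° ✓; |RJ| = 35.40 ✓; |VJ| = 89.68 ✓.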